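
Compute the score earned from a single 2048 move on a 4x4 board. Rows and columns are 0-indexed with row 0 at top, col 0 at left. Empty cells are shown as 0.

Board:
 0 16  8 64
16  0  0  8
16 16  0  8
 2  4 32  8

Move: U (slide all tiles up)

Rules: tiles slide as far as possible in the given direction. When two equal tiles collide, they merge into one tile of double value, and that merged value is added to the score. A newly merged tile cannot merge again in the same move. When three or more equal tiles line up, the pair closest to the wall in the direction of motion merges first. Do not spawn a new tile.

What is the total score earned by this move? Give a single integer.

Slide up:
col 0: [0, 16, 16, 2] -> [32, 2, 0, 0]  score +32 (running 32)
col 1: [16, 0, 16, 4] -> [32, 4, 0, 0]  score +32 (running 64)
col 2: [8, 0, 0, 32] -> [8, 32, 0, 0]  score +0 (running 64)
col 3: [64, 8, 8, 8] -> [64, 16, 8, 0]  score +16 (running 80)
Board after move:
32 32  8 64
 2  4 32 16
 0  0  0  8
 0  0  0  0

Answer: 80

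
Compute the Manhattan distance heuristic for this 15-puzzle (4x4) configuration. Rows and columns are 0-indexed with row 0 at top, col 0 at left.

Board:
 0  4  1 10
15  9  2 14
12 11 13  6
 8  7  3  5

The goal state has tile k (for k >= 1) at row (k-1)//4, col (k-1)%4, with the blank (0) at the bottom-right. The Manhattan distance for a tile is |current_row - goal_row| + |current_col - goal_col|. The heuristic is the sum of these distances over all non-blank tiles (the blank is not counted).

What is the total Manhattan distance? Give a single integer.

Answer: 46

Derivation:
Tile 4: at (0,1), goal (0,3), distance |0-0|+|1-3| = 2
Tile 1: at (0,2), goal (0,0), distance |0-0|+|2-0| = 2
Tile 10: at (0,3), goal (2,1), distance |0-2|+|3-1| = 4
Tile 15: at (1,0), goal (3,2), distance |1-3|+|0-2| = 4
Tile 9: at (1,1), goal (2,0), distance |1-2|+|1-0| = 2
Tile 2: at (1,2), goal (0,1), distance |1-0|+|2-1| = 2
Tile 14: at (1,3), goal (3,1), distance |1-3|+|3-1| = 4
Tile 12: at (2,0), goal (2,3), distance |2-2|+|0-3| = 3
Tile 11: at (2,1), goal (2,2), distance |2-2|+|1-2| = 1
Tile 13: at (2,2), goal (3,0), distance |2-3|+|2-0| = 3
Tile 6: at (2,3), goal (1,1), distance |2-1|+|3-1| = 3
Tile 8: at (3,0), goal (1,3), distance |3-1|+|0-3| = 5
Tile 7: at (3,1), goal (1,2), distance |3-1|+|1-2| = 3
Tile 3: at (3,2), goal (0,2), distance |3-0|+|2-2| = 3
Tile 5: at (3,3), goal (1,0), distance |3-1|+|3-0| = 5
Sum: 2 + 2 + 4 + 4 + 2 + 2 + 4 + 3 + 1 + 3 + 3 + 5 + 3 + 3 + 5 = 46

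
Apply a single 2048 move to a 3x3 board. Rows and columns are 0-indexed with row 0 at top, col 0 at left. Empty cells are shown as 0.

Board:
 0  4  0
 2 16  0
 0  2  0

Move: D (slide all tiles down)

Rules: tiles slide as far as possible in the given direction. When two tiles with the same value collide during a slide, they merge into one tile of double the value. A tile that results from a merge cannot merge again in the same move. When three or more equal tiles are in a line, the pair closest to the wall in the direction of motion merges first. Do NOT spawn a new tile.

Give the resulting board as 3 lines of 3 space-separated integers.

Slide down:
col 0: [0, 2, 0] -> [0, 0, 2]
col 1: [4, 16, 2] -> [4, 16, 2]
col 2: [0, 0, 0] -> [0, 0, 0]

Answer:  0  4  0
 0 16  0
 2  2  0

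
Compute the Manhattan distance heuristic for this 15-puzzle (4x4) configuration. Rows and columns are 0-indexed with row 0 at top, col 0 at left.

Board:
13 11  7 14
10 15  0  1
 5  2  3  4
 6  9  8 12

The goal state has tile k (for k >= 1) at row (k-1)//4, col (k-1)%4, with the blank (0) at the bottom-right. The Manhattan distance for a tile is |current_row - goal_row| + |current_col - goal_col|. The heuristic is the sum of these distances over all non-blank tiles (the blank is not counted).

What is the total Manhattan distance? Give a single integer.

Answer: 37

Derivation:
Tile 13: (0,0)->(3,0) = 3
Tile 11: (0,1)->(2,2) = 3
Tile 7: (0,2)->(1,2) = 1
Tile 14: (0,3)->(3,1) = 5
Tile 10: (1,0)->(2,1) = 2
Tile 15: (1,1)->(3,2) = 3
Tile 1: (1,3)->(0,0) = 4
Tile 5: (2,0)->(1,0) = 1
Tile 2: (2,1)->(0,1) = 2
Tile 3: (2,2)->(0,2) = 2
Tile 4: (2,3)->(0,3) = 2
Tile 6: (3,0)->(1,1) = 3
Tile 9: (3,1)->(2,0) = 2
Tile 8: (3,2)->(1,3) = 3
Tile 12: (3,3)->(2,3) = 1
Sum: 3 + 3 + 1 + 5 + 2 + 3 + 4 + 1 + 2 + 2 + 2 + 3 + 2 + 3 + 1 = 37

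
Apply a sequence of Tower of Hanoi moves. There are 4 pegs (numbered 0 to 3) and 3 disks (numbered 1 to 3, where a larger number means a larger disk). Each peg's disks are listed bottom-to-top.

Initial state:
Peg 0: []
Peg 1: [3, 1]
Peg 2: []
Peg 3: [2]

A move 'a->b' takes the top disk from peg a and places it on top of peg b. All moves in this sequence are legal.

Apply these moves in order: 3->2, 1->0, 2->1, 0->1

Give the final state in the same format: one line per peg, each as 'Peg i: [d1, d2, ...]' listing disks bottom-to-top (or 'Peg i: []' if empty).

Answer: Peg 0: []
Peg 1: [3, 2, 1]
Peg 2: []
Peg 3: []

Derivation:
After move 1 (3->2):
Peg 0: []
Peg 1: [3, 1]
Peg 2: [2]
Peg 3: []

After move 2 (1->0):
Peg 0: [1]
Peg 1: [3]
Peg 2: [2]
Peg 3: []

After move 3 (2->1):
Peg 0: [1]
Peg 1: [3, 2]
Peg 2: []
Peg 3: []

After move 4 (0->1):
Peg 0: []
Peg 1: [3, 2, 1]
Peg 2: []
Peg 3: []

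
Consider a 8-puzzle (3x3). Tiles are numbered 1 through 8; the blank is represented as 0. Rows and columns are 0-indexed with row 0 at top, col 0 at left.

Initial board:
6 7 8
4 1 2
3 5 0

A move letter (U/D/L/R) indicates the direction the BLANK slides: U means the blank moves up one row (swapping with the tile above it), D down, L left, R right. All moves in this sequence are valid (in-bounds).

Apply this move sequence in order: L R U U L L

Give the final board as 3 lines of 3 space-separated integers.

After move 1 (L):
6 7 8
4 1 2
3 0 5

After move 2 (R):
6 7 8
4 1 2
3 5 0

After move 3 (U):
6 7 8
4 1 0
3 5 2

After move 4 (U):
6 7 0
4 1 8
3 5 2

After move 5 (L):
6 0 7
4 1 8
3 5 2

After move 6 (L):
0 6 7
4 1 8
3 5 2

Answer: 0 6 7
4 1 8
3 5 2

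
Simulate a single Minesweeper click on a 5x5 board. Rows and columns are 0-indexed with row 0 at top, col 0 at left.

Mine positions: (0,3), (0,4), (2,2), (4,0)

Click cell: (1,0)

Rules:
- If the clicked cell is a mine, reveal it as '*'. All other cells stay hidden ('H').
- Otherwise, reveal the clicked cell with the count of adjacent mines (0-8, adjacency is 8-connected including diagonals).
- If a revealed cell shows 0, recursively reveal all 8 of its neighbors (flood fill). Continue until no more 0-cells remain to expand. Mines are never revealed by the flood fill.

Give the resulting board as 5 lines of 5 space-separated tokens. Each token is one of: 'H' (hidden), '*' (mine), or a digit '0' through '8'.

0 0 1 H H
0 1 2 H H
0 1 H H H
1 2 H H H
H H H H H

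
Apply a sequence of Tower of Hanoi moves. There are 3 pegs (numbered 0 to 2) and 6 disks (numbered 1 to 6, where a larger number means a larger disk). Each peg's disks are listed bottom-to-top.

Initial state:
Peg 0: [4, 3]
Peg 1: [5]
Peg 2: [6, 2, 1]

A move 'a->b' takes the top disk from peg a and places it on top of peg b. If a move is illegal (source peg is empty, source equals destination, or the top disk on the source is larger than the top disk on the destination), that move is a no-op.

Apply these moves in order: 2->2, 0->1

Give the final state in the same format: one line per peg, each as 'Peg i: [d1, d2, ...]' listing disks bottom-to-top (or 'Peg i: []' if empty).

After move 1 (2->2):
Peg 0: [4, 3]
Peg 1: [5]
Peg 2: [6, 2, 1]

After move 2 (0->1):
Peg 0: [4]
Peg 1: [5, 3]
Peg 2: [6, 2, 1]

Answer: Peg 0: [4]
Peg 1: [5, 3]
Peg 2: [6, 2, 1]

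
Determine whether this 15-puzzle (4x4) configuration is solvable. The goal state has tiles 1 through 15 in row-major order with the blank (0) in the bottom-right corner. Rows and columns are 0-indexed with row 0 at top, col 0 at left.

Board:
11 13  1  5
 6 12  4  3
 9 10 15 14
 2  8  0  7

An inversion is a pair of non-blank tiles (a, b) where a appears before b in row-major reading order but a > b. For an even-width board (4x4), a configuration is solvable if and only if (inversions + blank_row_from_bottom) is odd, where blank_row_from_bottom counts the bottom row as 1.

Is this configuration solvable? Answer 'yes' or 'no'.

Answer: no

Derivation:
Inversions: 51
Blank is in row 3 (0-indexed from top), which is row 1 counting from the bottom (bottom = 1).
51 + 1 = 52, which is even, so the puzzle is not solvable.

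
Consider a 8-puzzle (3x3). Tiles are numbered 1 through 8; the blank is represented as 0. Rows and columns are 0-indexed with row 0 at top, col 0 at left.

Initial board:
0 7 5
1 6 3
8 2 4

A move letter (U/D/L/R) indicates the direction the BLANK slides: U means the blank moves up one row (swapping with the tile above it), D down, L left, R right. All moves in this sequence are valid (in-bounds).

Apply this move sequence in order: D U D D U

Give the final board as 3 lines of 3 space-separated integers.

After move 1 (D):
1 7 5
0 6 3
8 2 4

After move 2 (U):
0 7 5
1 6 3
8 2 4

After move 3 (D):
1 7 5
0 6 3
8 2 4

After move 4 (D):
1 7 5
8 6 3
0 2 4

After move 5 (U):
1 7 5
0 6 3
8 2 4

Answer: 1 7 5
0 6 3
8 2 4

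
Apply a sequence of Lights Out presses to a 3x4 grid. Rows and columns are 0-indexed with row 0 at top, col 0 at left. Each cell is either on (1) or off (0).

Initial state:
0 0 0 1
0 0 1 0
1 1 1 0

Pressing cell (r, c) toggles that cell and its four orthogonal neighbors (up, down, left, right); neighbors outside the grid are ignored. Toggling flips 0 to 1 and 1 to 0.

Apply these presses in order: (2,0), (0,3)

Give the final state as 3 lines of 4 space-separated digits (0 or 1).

After press 1 at (2,0):
0 0 0 1
1 0 1 0
0 0 1 0

After press 2 at (0,3):
0 0 1 0
1 0 1 1
0 0 1 0

Answer: 0 0 1 0
1 0 1 1
0 0 1 0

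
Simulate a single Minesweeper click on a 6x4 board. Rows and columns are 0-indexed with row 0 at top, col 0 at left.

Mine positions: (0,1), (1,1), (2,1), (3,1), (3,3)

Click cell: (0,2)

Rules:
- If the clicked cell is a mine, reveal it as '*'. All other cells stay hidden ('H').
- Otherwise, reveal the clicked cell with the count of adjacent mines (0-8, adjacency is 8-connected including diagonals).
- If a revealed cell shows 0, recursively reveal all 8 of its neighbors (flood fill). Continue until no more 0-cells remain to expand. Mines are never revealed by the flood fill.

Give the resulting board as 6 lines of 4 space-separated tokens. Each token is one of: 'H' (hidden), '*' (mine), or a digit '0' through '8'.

H H 2 H
H H H H
H H H H
H H H H
H H H H
H H H H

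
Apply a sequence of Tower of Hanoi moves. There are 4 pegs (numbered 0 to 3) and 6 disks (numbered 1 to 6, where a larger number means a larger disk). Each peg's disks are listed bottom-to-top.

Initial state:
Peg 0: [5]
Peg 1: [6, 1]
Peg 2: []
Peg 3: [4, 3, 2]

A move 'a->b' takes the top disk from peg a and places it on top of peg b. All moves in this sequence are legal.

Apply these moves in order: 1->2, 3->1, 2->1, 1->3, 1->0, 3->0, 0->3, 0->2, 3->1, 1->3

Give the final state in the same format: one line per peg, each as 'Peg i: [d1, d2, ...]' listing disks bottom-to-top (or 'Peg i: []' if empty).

After move 1 (1->2):
Peg 0: [5]
Peg 1: [6]
Peg 2: [1]
Peg 3: [4, 3, 2]

After move 2 (3->1):
Peg 0: [5]
Peg 1: [6, 2]
Peg 2: [1]
Peg 3: [4, 3]

After move 3 (2->1):
Peg 0: [5]
Peg 1: [6, 2, 1]
Peg 2: []
Peg 3: [4, 3]

After move 4 (1->3):
Peg 0: [5]
Peg 1: [6, 2]
Peg 2: []
Peg 3: [4, 3, 1]

After move 5 (1->0):
Peg 0: [5, 2]
Peg 1: [6]
Peg 2: []
Peg 3: [4, 3, 1]

After move 6 (3->0):
Peg 0: [5, 2, 1]
Peg 1: [6]
Peg 2: []
Peg 3: [4, 3]

After move 7 (0->3):
Peg 0: [5, 2]
Peg 1: [6]
Peg 2: []
Peg 3: [4, 3, 1]

After move 8 (0->2):
Peg 0: [5]
Peg 1: [6]
Peg 2: [2]
Peg 3: [4, 3, 1]

After move 9 (3->1):
Peg 0: [5]
Peg 1: [6, 1]
Peg 2: [2]
Peg 3: [4, 3]

After move 10 (1->3):
Peg 0: [5]
Peg 1: [6]
Peg 2: [2]
Peg 3: [4, 3, 1]

Answer: Peg 0: [5]
Peg 1: [6]
Peg 2: [2]
Peg 3: [4, 3, 1]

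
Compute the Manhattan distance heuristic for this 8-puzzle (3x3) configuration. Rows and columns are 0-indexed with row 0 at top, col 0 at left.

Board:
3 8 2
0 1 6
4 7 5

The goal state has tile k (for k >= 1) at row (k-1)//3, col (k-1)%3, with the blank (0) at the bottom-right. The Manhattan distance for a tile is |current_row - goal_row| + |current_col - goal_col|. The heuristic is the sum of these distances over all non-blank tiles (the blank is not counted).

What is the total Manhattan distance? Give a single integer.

Answer: 11

Derivation:
Tile 3: (0,0)->(0,2) = 2
Tile 8: (0,1)->(2,1) = 2
Tile 2: (0,2)->(0,1) = 1
Tile 1: (1,1)->(0,0) = 2
Tile 6: (1,2)->(1,2) = 0
Tile 4: (2,0)->(1,0) = 1
Tile 7: (2,1)->(2,0) = 1
Tile 5: (2,2)->(1,1) = 2
Sum: 2 + 2 + 1 + 2 + 0 + 1 + 1 + 2 = 11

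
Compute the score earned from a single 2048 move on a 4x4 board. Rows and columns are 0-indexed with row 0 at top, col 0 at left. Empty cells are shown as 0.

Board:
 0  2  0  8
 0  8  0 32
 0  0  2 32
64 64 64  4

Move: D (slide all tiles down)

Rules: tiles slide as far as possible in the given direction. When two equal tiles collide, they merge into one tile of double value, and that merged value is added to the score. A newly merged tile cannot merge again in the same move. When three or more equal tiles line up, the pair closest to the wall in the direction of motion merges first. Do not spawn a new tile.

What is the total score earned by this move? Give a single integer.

Slide down:
col 0: [0, 0, 0, 64] -> [0, 0, 0, 64]  score +0 (running 0)
col 1: [2, 8, 0, 64] -> [0, 2, 8, 64]  score +0 (running 0)
col 2: [0, 0, 2, 64] -> [0, 0, 2, 64]  score +0 (running 0)
col 3: [8, 32, 32, 4] -> [0, 8, 64, 4]  score +64 (running 64)
Board after move:
 0  0  0  0
 0  2  0  8
 0  8  2 64
64 64 64  4

Answer: 64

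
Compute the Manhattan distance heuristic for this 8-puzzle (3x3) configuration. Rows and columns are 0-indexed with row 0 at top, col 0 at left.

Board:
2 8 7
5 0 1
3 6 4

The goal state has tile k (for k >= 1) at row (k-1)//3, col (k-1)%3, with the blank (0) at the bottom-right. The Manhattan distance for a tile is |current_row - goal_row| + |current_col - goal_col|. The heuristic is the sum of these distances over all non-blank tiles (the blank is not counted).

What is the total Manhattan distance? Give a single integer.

Answer: 20

Derivation:
Tile 2: (0,0)->(0,1) = 1
Tile 8: (0,1)->(2,1) = 2
Tile 7: (0,2)->(2,0) = 4
Tile 5: (1,0)->(1,1) = 1
Tile 1: (1,2)->(0,0) = 3
Tile 3: (2,0)->(0,2) = 4
Tile 6: (2,1)->(1,2) = 2
Tile 4: (2,2)->(1,0) = 3
Sum: 1 + 2 + 4 + 1 + 3 + 4 + 2 + 3 = 20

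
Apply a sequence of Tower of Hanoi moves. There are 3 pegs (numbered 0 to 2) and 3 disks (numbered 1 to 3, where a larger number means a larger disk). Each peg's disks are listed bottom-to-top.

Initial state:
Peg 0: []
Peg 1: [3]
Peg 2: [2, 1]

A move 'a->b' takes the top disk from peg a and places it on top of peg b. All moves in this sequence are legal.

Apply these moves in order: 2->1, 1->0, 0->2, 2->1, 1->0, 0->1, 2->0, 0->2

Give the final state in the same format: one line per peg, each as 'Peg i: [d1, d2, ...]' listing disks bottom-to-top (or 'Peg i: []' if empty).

Answer: Peg 0: []
Peg 1: [3, 1]
Peg 2: [2]

Derivation:
After move 1 (2->1):
Peg 0: []
Peg 1: [3, 1]
Peg 2: [2]

After move 2 (1->0):
Peg 0: [1]
Peg 1: [3]
Peg 2: [2]

After move 3 (0->2):
Peg 0: []
Peg 1: [3]
Peg 2: [2, 1]

After move 4 (2->1):
Peg 0: []
Peg 1: [3, 1]
Peg 2: [2]

After move 5 (1->0):
Peg 0: [1]
Peg 1: [3]
Peg 2: [2]

After move 6 (0->1):
Peg 0: []
Peg 1: [3, 1]
Peg 2: [2]

After move 7 (2->0):
Peg 0: [2]
Peg 1: [3, 1]
Peg 2: []

After move 8 (0->2):
Peg 0: []
Peg 1: [3, 1]
Peg 2: [2]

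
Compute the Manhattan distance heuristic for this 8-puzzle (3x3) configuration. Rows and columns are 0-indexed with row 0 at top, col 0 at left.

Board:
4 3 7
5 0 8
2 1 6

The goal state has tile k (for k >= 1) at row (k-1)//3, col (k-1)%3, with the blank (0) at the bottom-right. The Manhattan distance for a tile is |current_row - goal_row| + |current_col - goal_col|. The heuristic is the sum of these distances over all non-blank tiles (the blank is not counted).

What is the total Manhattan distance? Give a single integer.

Answer: 16

Derivation:
Tile 4: at (0,0), goal (1,0), distance |0-1|+|0-0| = 1
Tile 3: at (0,1), goal (0,2), distance |0-0|+|1-2| = 1
Tile 7: at (0,2), goal (2,0), distance |0-2|+|2-0| = 4
Tile 5: at (1,0), goal (1,1), distance |1-1|+|0-1| = 1
Tile 8: at (1,2), goal (2,1), distance |1-2|+|2-1| = 2
Tile 2: at (2,0), goal (0,1), distance |2-0|+|0-1| = 3
Tile 1: at (2,1), goal (0,0), distance |2-0|+|1-0| = 3
Tile 6: at (2,2), goal (1,2), distance |2-1|+|2-2| = 1
Sum: 1 + 1 + 4 + 1 + 2 + 3 + 3 + 1 = 16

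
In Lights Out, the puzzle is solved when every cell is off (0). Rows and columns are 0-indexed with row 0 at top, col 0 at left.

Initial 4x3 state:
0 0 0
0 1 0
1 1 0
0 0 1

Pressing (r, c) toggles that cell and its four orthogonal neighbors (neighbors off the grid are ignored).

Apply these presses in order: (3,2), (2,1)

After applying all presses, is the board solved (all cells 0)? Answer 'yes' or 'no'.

After press 1 at (3,2):
0 0 0
0 1 0
1 1 1
0 1 0

After press 2 at (2,1):
0 0 0
0 0 0
0 0 0
0 0 0

Lights still on: 0

Answer: yes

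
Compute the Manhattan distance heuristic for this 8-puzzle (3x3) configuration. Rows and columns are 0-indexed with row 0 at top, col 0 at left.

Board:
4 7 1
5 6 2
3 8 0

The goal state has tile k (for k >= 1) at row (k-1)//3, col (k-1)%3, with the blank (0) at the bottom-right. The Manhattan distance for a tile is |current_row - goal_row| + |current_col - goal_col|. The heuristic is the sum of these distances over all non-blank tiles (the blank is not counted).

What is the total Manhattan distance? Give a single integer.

Answer: 14

Derivation:
Tile 4: (0,0)->(1,0) = 1
Tile 7: (0,1)->(2,0) = 3
Tile 1: (0,2)->(0,0) = 2
Tile 5: (1,0)->(1,1) = 1
Tile 6: (1,1)->(1,2) = 1
Tile 2: (1,2)->(0,1) = 2
Tile 3: (2,0)->(0,2) = 4
Tile 8: (2,1)->(2,1) = 0
Sum: 1 + 3 + 2 + 1 + 1 + 2 + 4 + 0 = 14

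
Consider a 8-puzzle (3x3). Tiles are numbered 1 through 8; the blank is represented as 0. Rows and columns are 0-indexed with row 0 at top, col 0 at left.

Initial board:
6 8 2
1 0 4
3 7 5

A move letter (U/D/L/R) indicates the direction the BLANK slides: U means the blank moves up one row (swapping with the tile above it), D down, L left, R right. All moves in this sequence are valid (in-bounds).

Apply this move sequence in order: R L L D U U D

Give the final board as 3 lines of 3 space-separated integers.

After move 1 (R):
6 8 2
1 4 0
3 7 5

After move 2 (L):
6 8 2
1 0 4
3 7 5

After move 3 (L):
6 8 2
0 1 4
3 7 5

After move 4 (D):
6 8 2
3 1 4
0 7 5

After move 5 (U):
6 8 2
0 1 4
3 7 5

After move 6 (U):
0 8 2
6 1 4
3 7 5

After move 7 (D):
6 8 2
0 1 4
3 7 5

Answer: 6 8 2
0 1 4
3 7 5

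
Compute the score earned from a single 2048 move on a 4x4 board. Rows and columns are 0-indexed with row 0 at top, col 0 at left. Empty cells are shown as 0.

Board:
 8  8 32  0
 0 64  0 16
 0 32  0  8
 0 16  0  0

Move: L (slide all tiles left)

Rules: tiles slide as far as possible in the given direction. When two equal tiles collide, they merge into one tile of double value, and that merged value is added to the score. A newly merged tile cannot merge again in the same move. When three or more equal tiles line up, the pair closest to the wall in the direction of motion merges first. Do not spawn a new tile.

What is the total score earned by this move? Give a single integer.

Slide left:
row 0: [8, 8, 32, 0] -> [16, 32, 0, 0]  score +16 (running 16)
row 1: [0, 64, 0, 16] -> [64, 16, 0, 0]  score +0 (running 16)
row 2: [0, 32, 0, 8] -> [32, 8, 0, 0]  score +0 (running 16)
row 3: [0, 16, 0, 0] -> [16, 0, 0, 0]  score +0 (running 16)
Board after move:
16 32  0  0
64 16  0  0
32  8  0  0
16  0  0  0

Answer: 16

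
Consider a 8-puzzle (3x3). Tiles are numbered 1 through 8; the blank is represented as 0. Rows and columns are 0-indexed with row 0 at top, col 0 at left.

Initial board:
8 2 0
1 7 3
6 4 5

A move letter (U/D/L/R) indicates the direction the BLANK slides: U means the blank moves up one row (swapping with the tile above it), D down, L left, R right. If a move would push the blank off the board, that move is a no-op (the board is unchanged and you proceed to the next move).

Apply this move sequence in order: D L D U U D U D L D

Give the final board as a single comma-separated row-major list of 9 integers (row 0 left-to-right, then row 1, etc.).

Answer: 8, 2, 3, 6, 1, 7, 0, 4, 5

Derivation:
After move 1 (D):
8 2 3
1 7 0
6 4 5

After move 2 (L):
8 2 3
1 0 7
6 4 5

After move 3 (D):
8 2 3
1 4 7
6 0 5

After move 4 (U):
8 2 3
1 0 7
6 4 5

After move 5 (U):
8 0 3
1 2 7
6 4 5

After move 6 (D):
8 2 3
1 0 7
6 4 5

After move 7 (U):
8 0 3
1 2 7
6 4 5

After move 8 (D):
8 2 3
1 0 7
6 4 5

After move 9 (L):
8 2 3
0 1 7
6 4 5

After move 10 (D):
8 2 3
6 1 7
0 4 5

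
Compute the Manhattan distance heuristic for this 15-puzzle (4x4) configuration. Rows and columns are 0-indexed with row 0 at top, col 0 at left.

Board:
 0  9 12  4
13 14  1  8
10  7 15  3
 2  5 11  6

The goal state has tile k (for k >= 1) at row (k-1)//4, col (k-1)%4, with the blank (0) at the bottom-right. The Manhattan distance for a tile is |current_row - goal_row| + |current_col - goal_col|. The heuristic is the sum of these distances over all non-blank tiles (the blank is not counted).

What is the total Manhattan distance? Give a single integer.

Answer: 32

Derivation:
Tile 9: (0,1)->(2,0) = 3
Tile 12: (0,2)->(2,3) = 3
Tile 4: (0,3)->(0,3) = 0
Tile 13: (1,0)->(3,0) = 2
Tile 14: (1,1)->(3,1) = 2
Tile 1: (1,2)->(0,0) = 3
Tile 8: (1,3)->(1,3) = 0
Tile 10: (2,0)->(2,1) = 1
Tile 7: (2,1)->(1,2) = 2
Tile 15: (2,2)->(3,2) = 1
Tile 3: (2,3)->(0,2) = 3
Tile 2: (3,0)->(0,1) = 4
Tile 5: (3,1)->(1,0) = 3
Tile 11: (3,2)->(2,2) = 1
Tile 6: (3,3)->(1,1) = 4
Sum: 3 + 3 + 0 + 2 + 2 + 3 + 0 + 1 + 2 + 1 + 3 + 4 + 3 + 1 + 4 = 32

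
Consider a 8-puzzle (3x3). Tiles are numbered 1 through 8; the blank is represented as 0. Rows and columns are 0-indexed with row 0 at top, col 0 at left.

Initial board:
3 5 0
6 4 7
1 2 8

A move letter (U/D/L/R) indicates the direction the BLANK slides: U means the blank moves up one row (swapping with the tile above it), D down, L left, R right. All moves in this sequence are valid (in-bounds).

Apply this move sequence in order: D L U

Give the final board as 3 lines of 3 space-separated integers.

After move 1 (D):
3 5 7
6 4 0
1 2 8

After move 2 (L):
3 5 7
6 0 4
1 2 8

After move 3 (U):
3 0 7
6 5 4
1 2 8

Answer: 3 0 7
6 5 4
1 2 8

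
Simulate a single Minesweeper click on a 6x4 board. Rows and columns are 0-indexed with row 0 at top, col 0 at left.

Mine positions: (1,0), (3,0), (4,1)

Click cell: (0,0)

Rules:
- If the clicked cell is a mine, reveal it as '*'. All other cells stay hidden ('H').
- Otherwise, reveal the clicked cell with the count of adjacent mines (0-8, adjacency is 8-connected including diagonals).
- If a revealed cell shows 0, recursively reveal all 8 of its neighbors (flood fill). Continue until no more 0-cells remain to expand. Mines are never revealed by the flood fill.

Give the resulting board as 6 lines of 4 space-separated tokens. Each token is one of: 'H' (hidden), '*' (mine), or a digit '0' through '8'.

1 H H H
H H H H
H H H H
H H H H
H H H H
H H H H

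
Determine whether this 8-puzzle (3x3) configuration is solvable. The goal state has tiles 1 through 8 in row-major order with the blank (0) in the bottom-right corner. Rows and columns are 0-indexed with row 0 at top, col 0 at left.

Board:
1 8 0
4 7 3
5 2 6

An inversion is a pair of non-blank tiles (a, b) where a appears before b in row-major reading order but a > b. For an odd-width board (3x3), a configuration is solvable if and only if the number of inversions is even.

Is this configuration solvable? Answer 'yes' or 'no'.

Answer: yes

Derivation:
Inversions (pairs i<j in row-major order where tile[i] > tile[j] > 0): 14
14 is even, so the puzzle is solvable.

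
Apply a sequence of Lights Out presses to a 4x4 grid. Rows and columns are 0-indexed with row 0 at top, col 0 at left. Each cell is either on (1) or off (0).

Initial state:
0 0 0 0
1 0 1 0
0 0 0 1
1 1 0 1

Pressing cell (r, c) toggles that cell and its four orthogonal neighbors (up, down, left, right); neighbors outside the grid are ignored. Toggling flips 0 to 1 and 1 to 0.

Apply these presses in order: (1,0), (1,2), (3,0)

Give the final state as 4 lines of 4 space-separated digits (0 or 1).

Answer: 1 0 1 0
0 0 0 1
0 0 1 1
0 0 0 1

Derivation:
After press 1 at (1,0):
1 0 0 0
0 1 1 0
1 0 0 1
1 1 0 1

After press 2 at (1,2):
1 0 1 0
0 0 0 1
1 0 1 1
1 1 0 1

After press 3 at (3,0):
1 0 1 0
0 0 0 1
0 0 1 1
0 0 0 1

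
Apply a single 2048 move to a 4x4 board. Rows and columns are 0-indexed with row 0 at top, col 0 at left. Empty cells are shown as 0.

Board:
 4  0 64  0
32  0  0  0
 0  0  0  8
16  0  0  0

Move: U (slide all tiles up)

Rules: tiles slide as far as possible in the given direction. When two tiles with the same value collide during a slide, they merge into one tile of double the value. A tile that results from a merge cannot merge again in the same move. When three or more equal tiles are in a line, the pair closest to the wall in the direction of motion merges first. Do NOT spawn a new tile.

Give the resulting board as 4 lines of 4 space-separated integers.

Answer:  4  0 64  8
32  0  0  0
16  0  0  0
 0  0  0  0

Derivation:
Slide up:
col 0: [4, 32, 0, 16] -> [4, 32, 16, 0]
col 1: [0, 0, 0, 0] -> [0, 0, 0, 0]
col 2: [64, 0, 0, 0] -> [64, 0, 0, 0]
col 3: [0, 0, 8, 0] -> [8, 0, 0, 0]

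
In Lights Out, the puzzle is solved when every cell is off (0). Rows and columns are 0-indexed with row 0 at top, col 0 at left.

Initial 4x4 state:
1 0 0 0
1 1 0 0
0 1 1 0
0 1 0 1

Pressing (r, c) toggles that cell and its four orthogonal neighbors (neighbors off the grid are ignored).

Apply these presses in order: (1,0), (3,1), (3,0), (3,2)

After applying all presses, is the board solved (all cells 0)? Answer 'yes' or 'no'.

Answer: yes

Derivation:
After press 1 at (1,0):
0 0 0 0
0 0 0 0
1 1 1 0
0 1 0 1

After press 2 at (3,1):
0 0 0 0
0 0 0 0
1 0 1 0
1 0 1 1

After press 3 at (3,0):
0 0 0 0
0 0 0 0
0 0 1 0
0 1 1 1

After press 4 at (3,2):
0 0 0 0
0 0 0 0
0 0 0 0
0 0 0 0

Lights still on: 0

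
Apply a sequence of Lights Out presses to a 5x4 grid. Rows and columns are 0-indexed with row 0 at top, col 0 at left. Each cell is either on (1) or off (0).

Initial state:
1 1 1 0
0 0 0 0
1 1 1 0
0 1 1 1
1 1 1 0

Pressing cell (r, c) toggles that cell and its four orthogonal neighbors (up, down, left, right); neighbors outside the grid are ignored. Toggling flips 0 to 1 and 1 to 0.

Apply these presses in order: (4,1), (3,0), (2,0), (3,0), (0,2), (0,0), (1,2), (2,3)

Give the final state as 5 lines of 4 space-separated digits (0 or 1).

Answer: 0 1 1 1
0 1 0 0
0 0 1 1
1 0 1 0
0 0 0 0

Derivation:
After press 1 at (4,1):
1 1 1 0
0 0 0 0
1 1 1 0
0 0 1 1
0 0 0 0

After press 2 at (3,0):
1 1 1 0
0 0 0 0
0 1 1 0
1 1 1 1
1 0 0 0

After press 3 at (2,0):
1 1 1 0
1 0 0 0
1 0 1 0
0 1 1 1
1 0 0 0

After press 4 at (3,0):
1 1 1 0
1 0 0 0
0 0 1 0
1 0 1 1
0 0 0 0

After press 5 at (0,2):
1 0 0 1
1 0 1 0
0 0 1 0
1 0 1 1
0 0 0 0

After press 6 at (0,0):
0 1 0 1
0 0 1 0
0 0 1 0
1 0 1 1
0 0 0 0

After press 7 at (1,2):
0 1 1 1
0 1 0 1
0 0 0 0
1 0 1 1
0 0 0 0

After press 8 at (2,3):
0 1 1 1
0 1 0 0
0 0 1 1
1 0 1 0
0 0 0 0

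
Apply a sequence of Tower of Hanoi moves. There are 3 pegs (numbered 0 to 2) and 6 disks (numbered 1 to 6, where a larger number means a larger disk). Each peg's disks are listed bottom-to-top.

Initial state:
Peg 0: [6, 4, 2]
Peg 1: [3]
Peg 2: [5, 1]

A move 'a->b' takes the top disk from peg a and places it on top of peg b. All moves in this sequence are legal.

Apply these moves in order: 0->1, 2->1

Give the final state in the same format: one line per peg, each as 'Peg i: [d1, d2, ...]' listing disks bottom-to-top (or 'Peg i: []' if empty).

After move 1 (0->1):
Peg 0: [6, 4]
Peg 1: [3, 2]
Peg 2: [5, 1]

After move 2 (2->1):
Peg 0: [6, 4]
Peg 1: [3, 2, 1]
Peg 2: [5]

Answer: Peg 0: [6, 4]
Peg 1: [3, 2, 1]
Peg 2: [5]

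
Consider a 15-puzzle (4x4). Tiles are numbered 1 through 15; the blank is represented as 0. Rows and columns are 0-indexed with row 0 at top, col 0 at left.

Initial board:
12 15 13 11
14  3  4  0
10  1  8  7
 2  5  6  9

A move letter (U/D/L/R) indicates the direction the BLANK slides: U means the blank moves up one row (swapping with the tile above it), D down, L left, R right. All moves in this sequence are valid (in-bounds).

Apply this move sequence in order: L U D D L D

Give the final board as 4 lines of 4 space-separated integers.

After move 1 (L):
12 15 13 11
14  3  0  4
10  1  8  7
 2  5  6  9

After move 2 (U):
12 15  0 11
14  3 13  4
10  1  8  7
 2  5  6  9

After move 3 (D):
12 15 13 11
14  3  0  4
10  1  8  7
 2  5  6  9

After move 4 (D):
12 15 13 11
14  3  8  4
10  1  0  7
 2  5  6  9

After move 5 (L):
12 15 13 11
14  3  8  4
10  0  1  7
 2  5  6  9

After move 6 (D):
12 15 13 11
14  3  8  4
10  5  1  7
 2  0  6  9

Answer: 12 15 13 11
14  3  8  4
10  5  1  7
 2  0  6  9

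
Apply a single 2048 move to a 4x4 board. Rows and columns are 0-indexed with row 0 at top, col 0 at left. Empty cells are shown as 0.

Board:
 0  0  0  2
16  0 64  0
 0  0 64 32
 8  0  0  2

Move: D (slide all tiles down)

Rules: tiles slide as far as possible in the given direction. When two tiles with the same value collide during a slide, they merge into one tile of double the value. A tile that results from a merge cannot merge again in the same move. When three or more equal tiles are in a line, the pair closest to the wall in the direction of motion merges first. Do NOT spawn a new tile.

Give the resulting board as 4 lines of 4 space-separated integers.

Slide down:
col 0: [0, 16, 0, 8] -> [0, 0, 16, 8]
col 1: [0, 0, 0, 0] -> [0, 0, 0, 0]
col 2: [0, 64, 64, 0] -> [0, 0, 0, 128]
col 3: [2, 0, 32, 2] -> [0, 2, 32, 2]

Answer:   0   0   0   0
  0   0   0   2
 16   0   0  32
  8   0 128   2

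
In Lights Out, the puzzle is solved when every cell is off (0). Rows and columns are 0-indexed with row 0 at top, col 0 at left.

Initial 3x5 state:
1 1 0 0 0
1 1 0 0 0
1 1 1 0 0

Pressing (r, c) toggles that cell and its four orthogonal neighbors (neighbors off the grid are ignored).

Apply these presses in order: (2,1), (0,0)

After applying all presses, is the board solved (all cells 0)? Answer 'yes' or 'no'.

After press 1 at (2,1):
1 1 0 0 0
1 0 0 0 0
0 0 0 0 0

After press 2 at (0,0):
0 0 0 0 0
0 0 0 0 0
0 0 0 0 0

Lights still on: 0

Answer: yes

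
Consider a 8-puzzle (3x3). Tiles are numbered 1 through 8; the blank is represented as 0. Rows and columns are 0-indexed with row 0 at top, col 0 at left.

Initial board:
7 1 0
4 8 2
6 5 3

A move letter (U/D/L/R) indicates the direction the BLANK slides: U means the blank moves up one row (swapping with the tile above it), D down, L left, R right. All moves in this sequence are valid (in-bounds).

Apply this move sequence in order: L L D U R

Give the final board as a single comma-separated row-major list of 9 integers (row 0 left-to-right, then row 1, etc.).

Answer: 7, 0, 1, 4, 8, 2, 6, 5, 3

Derivation:
After move 1 (L):
7 0 1
4 8 2
6 5 3

After move 2 (L):
0 7 1
4 8 2
6 5 3

After move 3 (D):
4 7 1
0 8 2
6 5 3

After move 4 (U):
0 7 1
4 8 2
6 5 3

After move 5 (R):
7 0 1
4 8 2
6 5 3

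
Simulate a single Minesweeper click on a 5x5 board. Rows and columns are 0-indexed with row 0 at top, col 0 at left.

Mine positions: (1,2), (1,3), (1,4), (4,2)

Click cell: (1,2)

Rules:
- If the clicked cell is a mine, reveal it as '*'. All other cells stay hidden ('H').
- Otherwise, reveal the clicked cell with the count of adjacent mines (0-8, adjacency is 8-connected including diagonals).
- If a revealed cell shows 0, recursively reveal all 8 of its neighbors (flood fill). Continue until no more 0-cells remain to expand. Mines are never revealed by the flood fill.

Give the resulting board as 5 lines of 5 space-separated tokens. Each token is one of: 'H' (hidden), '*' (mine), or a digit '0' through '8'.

H H H H H
H H * H H
H H H H H
H H H H H
H H H H H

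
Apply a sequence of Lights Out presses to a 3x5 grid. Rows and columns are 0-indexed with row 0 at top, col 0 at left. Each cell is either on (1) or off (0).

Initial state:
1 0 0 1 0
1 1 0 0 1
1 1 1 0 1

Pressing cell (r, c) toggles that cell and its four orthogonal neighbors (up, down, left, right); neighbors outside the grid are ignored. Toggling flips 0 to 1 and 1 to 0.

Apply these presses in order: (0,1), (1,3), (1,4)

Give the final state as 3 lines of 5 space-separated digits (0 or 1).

After press 1 at (0,1):
0 1 1 1 0
1 0 0 0 1
1 1 1 0 1

After press 2 at (1,3):
0 1 1 0 0
1 0 1 1 0
1 1 1 1 1

After press 3 at (1,4):
0 1 1 0 1
1 0 1 0 1
1 1 1 1 0

Answer: 0 1 1 0 1
1 0 1 0 1
1 1 1 1 0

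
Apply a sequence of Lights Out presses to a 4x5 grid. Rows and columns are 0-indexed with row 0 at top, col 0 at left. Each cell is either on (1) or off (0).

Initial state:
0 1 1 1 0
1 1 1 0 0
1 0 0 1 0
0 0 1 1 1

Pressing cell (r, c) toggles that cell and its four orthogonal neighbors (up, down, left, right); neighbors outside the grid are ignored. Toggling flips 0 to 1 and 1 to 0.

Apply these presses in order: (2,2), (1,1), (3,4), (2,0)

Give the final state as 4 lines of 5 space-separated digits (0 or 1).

Answer: 0 0 1 1 0
1 0 1 0 0
0 1 1 0 1
1 0 0 0 0

Derivation:
After press 1 at (2,2):
0 1 1 1 0
1 1 0 0 0
1 1 1 0 0
0 0 0 1 1

After press 2 at (1,1):
0 0 1 1 0
0 0 1 0 0
1 0 1 0 0
0 0 0 1 1

After press 3 at (3,4):
0 0 1 1 0
0 0 1 0 0
1 0 1 0 1
0 0 0 0 0

After press 4 at (2,0):
0 0 1 1 0
1 0 1 0 0
0 1 1 0 1
1 0 0 0 0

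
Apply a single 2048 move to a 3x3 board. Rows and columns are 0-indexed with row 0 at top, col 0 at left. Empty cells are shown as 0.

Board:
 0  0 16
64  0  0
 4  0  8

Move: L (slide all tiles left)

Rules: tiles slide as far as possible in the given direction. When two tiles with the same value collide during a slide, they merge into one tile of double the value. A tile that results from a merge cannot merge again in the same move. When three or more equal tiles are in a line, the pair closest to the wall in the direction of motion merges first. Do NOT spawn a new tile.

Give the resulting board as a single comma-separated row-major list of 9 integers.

Answer: 16, 0, 0, 64, 0, 0, 4, 8, 0

Derivation:
Slide left:
row 0: [0, 0, 16] -> [16, 0, 0]
row 1: [64, 0, 0] -> [64, 0, 0]
row 2: [4, 0, 8] -> [4, 8, 0]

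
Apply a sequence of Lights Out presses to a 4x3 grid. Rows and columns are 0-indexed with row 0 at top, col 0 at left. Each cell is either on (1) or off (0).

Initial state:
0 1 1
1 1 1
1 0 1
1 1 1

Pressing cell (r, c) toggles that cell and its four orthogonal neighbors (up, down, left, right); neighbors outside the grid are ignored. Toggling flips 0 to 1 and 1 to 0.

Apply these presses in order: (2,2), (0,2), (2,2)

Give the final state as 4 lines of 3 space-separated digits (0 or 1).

Answer: 0 0 0
1 1 0
1 0 1
1 1 1

Derivation:
After press 1 at (2,2):
0 1 1
1 1 0
1 1 0
1 1 0

After press 2 at (0,2):
0 0 0
1 1 1
1 1 0
1 1 0

After press 3 at (2,2):
0 0 0
1 1 0
1 0 1
1 1 1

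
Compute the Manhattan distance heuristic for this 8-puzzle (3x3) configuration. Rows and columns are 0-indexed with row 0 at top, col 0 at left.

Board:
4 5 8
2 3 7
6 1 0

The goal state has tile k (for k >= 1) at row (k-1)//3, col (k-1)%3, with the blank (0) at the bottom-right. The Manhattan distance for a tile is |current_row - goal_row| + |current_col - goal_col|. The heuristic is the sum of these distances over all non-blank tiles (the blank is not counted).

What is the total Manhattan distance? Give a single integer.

Tile 4: at (0,0), goal (1,0), distance |0-1|+|0-0| = 1
Tile 5: at (0,1), goal (1,1), distance |0-1|+|1-1| = 1
Tile 8: at (0,2), goal (2,1), distance |0-2|+|2-1| = 3
Tile 2: at (1,0), goal (0,1), distance |1-0|+|0-1| = 2
Tile 3: at (1,1), goal (0,2), distance |1-0|+|1-2| = 2
Tile 7: at (1,2), goal (2,0), distance |1-2|+|2-0| = 3
Tile 6: at (2,0), goal (1,2), distance |2-1|+|0-2| = 3
Tile 1: at (2,1), goal (0,0), distance |2-0|+|1-0| = 3
Sum: 1 + 1 + 3 + 2 + 2 + 3 + 3 + 3 = 18

Answer: 18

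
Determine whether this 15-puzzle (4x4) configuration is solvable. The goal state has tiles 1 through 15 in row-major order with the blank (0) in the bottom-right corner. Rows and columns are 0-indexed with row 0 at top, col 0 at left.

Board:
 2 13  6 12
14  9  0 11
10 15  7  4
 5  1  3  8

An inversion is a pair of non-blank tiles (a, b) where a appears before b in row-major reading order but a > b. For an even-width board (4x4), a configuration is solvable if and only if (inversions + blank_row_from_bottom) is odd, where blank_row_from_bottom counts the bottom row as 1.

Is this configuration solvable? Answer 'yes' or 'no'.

Inversions: 67
Blank is in row 1 (0-indexed from top), which is row 3 counting from the bottom (bottom = 1).
67 + 3 = 70, which is even, so the puzzle is not solvable.

Answer: no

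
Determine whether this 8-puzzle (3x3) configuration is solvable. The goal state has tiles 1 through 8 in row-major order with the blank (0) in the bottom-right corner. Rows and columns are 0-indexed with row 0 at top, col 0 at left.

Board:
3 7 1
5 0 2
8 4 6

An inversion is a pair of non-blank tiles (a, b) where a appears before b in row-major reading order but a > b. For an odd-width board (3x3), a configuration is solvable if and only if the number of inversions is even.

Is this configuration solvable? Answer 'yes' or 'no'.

Inversions (pairs i<j in row-major order where tile[i] > tile[j] > 0): 11
11 is odd, so the puzzle is not solvable.

Answer: no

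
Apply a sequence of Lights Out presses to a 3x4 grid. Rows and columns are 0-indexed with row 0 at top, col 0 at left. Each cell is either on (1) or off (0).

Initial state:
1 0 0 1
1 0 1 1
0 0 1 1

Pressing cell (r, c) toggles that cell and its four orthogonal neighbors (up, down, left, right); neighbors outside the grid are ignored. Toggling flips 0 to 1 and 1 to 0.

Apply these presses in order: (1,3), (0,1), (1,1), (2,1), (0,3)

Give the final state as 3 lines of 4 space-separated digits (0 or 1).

Answer: 0 0 0 1
0 1 1 1
1 0 0 0

Derivation:
After press 1 at (1,3):
1 0 0 0
1 0 0 0
0 0 1 0

After press 2 at (0,1):
0 1 1 0
1 1 0 0
0 0 1 0

After press 3 at (1,1):
0 0 1 0
0 0 1 0
0 1 1 0

After press 4 at (2,1):
0 0 1 0
0 1 1 0
1 0 0 0

After press 5 at (0,3):
0 0 0 1
0 1 1 1
1 0 0 0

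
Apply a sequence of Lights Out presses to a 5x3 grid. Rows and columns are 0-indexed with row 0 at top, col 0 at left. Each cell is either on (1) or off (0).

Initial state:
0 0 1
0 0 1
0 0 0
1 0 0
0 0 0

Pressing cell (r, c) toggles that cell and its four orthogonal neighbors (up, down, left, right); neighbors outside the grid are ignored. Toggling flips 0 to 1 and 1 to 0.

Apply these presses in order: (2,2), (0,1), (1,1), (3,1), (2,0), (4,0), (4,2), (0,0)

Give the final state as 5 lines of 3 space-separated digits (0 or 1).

After press 1 at (2,2):
0 0 1
0 0 0
0 1 1
1 0 1
0 0 0

After press 2 at (0,1):
1 1 0
0 1 0
0 1 1
1 0 1
0 0 0

After press 3 at (1,1):
1 0 0
1 0 1
0 0 1
1 0 1
0 0 0

After press 4 at (3,1):
1 0 0
1 0 1
0 1 1
0 1 0
0 1 0

After press 5 at (2,0):
1 0 0
0 0 1
1 0 1
1 1 0
0 1 0

After press 6 at (4,0):
1 0 0
0 0 1
1 0 1
0 1 0
1 0 0

After press 7 at (4,2):
1 0 0
0 0 1
1 0 1
0 1 1
1 1 1

After press 8 at (0,0):
0 1 0
1 0 1
1 0 1
0 1 1
1 1 1

Answer: 0 1 0
1 0 1
1 0 1
0 1 1
1 1 1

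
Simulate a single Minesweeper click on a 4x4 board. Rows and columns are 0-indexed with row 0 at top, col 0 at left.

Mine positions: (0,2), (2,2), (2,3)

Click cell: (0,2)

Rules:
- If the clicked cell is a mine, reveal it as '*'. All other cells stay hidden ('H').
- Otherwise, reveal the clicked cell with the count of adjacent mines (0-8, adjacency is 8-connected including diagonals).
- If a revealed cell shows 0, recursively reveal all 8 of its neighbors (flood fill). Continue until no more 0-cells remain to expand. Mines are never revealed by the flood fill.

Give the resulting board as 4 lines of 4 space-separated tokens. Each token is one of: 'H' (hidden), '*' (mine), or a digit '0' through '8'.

H H * H
H H H H
H H H H
H H H H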